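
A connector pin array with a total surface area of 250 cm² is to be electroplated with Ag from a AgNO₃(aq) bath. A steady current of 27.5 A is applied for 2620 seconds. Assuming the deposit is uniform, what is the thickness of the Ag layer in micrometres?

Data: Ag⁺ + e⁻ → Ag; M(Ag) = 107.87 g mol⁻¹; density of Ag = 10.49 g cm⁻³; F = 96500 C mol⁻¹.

307 μm

Q = I·t = 27.50 × 2620.0 = 72050 C; n(e⁻) = 0.7466 mol.
n(Ag) = n(e⁻)/1 = 0.7466 mol, so m = 0.7466 × 107.87 = 80.54 g.
Volume = m/ρ = 80.54 / 10.49 = 7.678 cm³.
Thickness = V/A = 7.678 / 250 = 0.0307 cm = 307 μm.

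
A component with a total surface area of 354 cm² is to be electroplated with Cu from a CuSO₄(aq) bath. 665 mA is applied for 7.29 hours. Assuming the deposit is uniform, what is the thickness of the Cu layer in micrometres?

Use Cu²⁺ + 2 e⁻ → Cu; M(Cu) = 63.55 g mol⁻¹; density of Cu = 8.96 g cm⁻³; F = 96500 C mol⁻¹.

Q = I·t = 0.6650 × 26244 = 17450 C; n(e⁻) = 0.1809 mol.
n(Cu) = n(e⁻)/2 = 0.09043 mol, so m = 0.09043 × 63.55 = 5.747 g.
Volume = m/ρ = 5.747 / 8.96 = 0.6414 cm³.
Thickness = V/A = 0.6414 / 354 = 0.00181 cm = 18.1 μm.

18.1 μm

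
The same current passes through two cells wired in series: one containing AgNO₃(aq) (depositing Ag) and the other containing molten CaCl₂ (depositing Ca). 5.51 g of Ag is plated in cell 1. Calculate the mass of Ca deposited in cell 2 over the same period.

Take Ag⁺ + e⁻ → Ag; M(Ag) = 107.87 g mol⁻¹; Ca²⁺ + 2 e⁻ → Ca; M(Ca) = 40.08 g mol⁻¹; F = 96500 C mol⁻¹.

n(Ag) = 5.51 / 107.87 = 0.05108 mol.
Since Ag⁺ + e⁻ → Ag, n(e⁻) passed = 1 × 0.05108 = 0.05108 mol.
Cells in series carry the same charge, so the same 0.05108 mol of electrons passes through cell 2.
Ca²⁺ + 2 e⁻ → Ca, so n(Ca) = 0.05108 / 2 = 0.02554 mol.
m(Ca) = 0.02554 × 40.08 = 1.02 g.

1.02 g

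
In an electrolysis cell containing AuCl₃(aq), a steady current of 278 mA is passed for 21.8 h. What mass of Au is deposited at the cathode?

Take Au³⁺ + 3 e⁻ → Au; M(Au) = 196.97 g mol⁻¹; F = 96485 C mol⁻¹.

Q = I·t = 0.2780 A × 78480 s = 21820 C.
n(e⁻) = Q/F = 21820 / 96485 = 0.2261 mol.
Au³⁺ + 3 e⁻ → Au, so n(Au) = n(e⁻)/3 = 0.07537 mol.
m = n·M = 0.07537 × 196.97 = 14.8 g.

14.8 g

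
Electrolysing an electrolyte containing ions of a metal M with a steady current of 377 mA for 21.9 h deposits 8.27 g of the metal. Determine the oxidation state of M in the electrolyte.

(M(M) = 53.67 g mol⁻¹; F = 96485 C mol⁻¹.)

Q = I·t = 0.3770 A × 78840 s = 29720 C, so n(e⁻) = 29720/96485 = 0.3081 mol.
n(M) deposited = 8.27 / 53.67 = 0.1541 mol.
Electrons per atom = n(e⁻)/n(M) = 0.3081 / 0.1541 = 2.00 ≈ 2, so the ion is M²⁺.

+2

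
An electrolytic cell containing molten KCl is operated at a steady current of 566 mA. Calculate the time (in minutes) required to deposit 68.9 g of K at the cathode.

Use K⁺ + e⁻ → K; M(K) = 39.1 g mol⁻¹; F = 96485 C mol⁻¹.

5010 min

n(K) = m/M = 68.9 / 39.1 = 1.762 mol.
Each K atom requires 1 electron, so n(e⁻) = 1 × 1.762 = 1.762 mol.
Q = n(e⁻)·F = 1.762 × 96485 = 170000 C.
t = Q/I = 170000 / 0.5660 A = 300400 s = 5010 min.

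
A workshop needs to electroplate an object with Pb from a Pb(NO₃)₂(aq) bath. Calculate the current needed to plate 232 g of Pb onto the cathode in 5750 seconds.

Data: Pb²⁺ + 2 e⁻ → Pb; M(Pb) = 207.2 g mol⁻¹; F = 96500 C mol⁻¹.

n(Pb) = 232 / 207.2 = 1.120 mol.
n(e⁻) = 2 × 1.120 = 2.239 mol.
Q = n(e⁻)·F = 2.239 × 96500 = 216100 C.
I = Q/t = 216100 / 5750.0 s = 37.6 A.

37.6 A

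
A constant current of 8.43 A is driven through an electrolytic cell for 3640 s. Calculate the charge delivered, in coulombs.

Q = I·t = 8.430 A × 3640.0 s = 30700 C.

30700 C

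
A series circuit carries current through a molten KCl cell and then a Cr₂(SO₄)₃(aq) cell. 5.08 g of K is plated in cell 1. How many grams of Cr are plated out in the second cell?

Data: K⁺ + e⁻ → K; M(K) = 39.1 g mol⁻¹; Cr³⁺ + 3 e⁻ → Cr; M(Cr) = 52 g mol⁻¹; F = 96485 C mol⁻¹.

n(K) = 5.08 / 39.1 = 0.1299 mol.
Since K⁺ + e⁻ → K, n(e⁻) passed = 1 × 0.1299 = 0.1299 mol.
Cells in series carry the same charge, so the same 0.1299 mol of electrons passes through cell 2.
Cr³⁺ + 3 e⁻ → Cr, so n(Cr) = 0.1299 / 3 = 0.04331 mol.
m(Cr) = 0.04331 × 52 = 2.25 g.

2.25 g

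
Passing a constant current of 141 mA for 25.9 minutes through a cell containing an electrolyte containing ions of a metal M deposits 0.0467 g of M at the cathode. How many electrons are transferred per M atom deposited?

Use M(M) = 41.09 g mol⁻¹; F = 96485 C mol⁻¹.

2

Q = I·t = 0.1410 A × 1554.0 s = 219.1 C, so n(e⁻) = 219.1/96485 = 0.002271 mol.
n(M) deposited = 0.0467 / 41.09 = 0.001137 mol.
Electrons per atom = n(e⁻)/n(M) = 0.002271 / 0.001137 = 2.00 ≈ 2, so the ion is M²⁺.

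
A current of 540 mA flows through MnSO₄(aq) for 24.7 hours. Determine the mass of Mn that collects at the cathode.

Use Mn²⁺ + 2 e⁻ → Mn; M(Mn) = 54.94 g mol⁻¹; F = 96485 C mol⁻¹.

Q = I·t = 0.5400 A × 88920 s = 48020 C.
n(e⁻) = Q/F = 48020 / 96485 = 0.4977 mol.
Mn²⁺ + 2 e⁻ → Mn, so n(Mn) = n(e⁻)/2 = 0.2488 mol.
m = n·M = 0.2488 × 54.94 = 13.7 g.

13.7 g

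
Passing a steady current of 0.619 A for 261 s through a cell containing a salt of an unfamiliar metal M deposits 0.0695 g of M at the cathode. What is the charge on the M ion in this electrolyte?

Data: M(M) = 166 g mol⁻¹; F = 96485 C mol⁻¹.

Q = I·t = 0.6190 A × 261.00 s = 161.6 C, so n(e⁻) = 161.6/96485 = 0.001674 mol.
n(M) deposited = 0.0695 / 166 = 0.0004187 mol.
Electrons per atom = n(e⁻)/n(M) = 0.001674 / 0.0004187 = 4.00 ≈ 4, so the ion is M⁴⁺.

+4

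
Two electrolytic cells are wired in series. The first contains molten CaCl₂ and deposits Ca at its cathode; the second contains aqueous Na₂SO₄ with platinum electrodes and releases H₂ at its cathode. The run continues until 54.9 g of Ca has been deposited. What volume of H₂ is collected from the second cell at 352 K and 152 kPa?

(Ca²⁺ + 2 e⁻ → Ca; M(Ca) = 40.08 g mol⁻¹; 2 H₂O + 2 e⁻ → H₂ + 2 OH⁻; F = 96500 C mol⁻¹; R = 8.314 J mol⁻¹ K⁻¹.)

26.4 L

n(Ca) = 54.9 / 40.08 = 1.370 mol, so n(e⁻) = 2 × 1.370 = 2.740 mol.
The cells are in series, so the same 2.740 mol of electrons passes through the second cell.
2 H₂O + 2 e⁻ → H₂ + 2 OH⁻ — 2 mol e⁻ per mol H₂, so n(H₂) = 2.740/2 = 1.370 mol.
V = nRT/P = (1.370 × 8.314 × 352) / (152 × 10³) = 0.0264 m³ = 26.4 L.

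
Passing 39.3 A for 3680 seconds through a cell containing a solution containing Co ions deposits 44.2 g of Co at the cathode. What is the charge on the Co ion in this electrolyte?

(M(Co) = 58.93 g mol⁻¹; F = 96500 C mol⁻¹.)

+2

Q = I·t = 39.30 A × 3680.0 s = 144600 C, so n(e⁻) = 144600/96500 = 1.499 mol.
n(Co) deposited = 44.2 / 58.93 = 0.7500 mol.
Electrons per atom = n(e⁻)/n(Co) = 1.499 / 0.7500 = 2.00 ≈ 2, so the ion is Co²⁺.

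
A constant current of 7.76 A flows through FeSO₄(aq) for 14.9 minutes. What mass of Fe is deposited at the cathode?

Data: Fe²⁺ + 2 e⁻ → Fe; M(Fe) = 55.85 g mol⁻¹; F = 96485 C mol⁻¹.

2.01 g

Q = I·t = 7.760 A × 894.00 s = 6937 C.
n(e⁻) = Q/F = 6937 / 96485 = 0.07190 mol.
Fe²⁺ + 2 e⁻ → Fe, so n(Fe) = n(e⁻)/2 = 0.03595 mol.
m = n·M = 0.03595 × 55.85 = 2.01 g.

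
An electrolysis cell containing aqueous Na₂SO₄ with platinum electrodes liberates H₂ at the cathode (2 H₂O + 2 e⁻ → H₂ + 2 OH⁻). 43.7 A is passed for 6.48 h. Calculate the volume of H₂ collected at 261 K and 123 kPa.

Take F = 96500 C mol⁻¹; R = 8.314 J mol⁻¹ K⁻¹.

93.2 L

Q = I·t = 43.70 A × 23328 s = 1019000 C.
n(e⁻) = Q/F = 1019000 / 96500 = 10.56 mol.
2 electrons are transferred per H₂ molecule, so n(H₂) = 10.56 / 2 = 5.282 mol.
V = nRT/P = (5.282 × 8.314 × 261) / (123 × 10³ Pa) = 0.0932 m³ = 93.2 L.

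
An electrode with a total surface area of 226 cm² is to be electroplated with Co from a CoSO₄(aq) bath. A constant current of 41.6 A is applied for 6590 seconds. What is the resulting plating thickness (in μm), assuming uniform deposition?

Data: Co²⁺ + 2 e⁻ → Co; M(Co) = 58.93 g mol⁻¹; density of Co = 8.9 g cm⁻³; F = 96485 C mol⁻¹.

416 μm

Q = I·t = 41.60 × 6590.0 = 274100 C; n(e⁻) = 2.841 mol.
n(Co) = n(e⁻)/2 = 1.421 mol, so m = 1.421 × 58.93 = 83.72 g.
Volume = m/ρ = 83.72 / 8.9 = 9.407 cm³.
Thickness = V/A = 9.407 / 226 = 0.0416 cm = 416 μm.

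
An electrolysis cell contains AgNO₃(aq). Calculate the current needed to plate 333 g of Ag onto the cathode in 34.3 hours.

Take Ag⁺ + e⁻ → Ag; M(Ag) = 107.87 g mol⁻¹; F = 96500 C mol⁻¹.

n(Ag) = 333 / 107.87 = 3.087 mol.
n(e⁻) = 1 × 3.087 = 3.087 mol.
Q = n(e⁻)·F = 3.087 × 96500 = 297900 C.
I = Q/t = 297900 / 123480 s = 2.41 A.

2.41 A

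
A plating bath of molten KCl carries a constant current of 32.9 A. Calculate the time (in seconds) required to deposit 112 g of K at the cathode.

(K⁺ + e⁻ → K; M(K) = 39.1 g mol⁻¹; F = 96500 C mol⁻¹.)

n(K) = m/M = 112 / 39.1 = 2.864 mol.
Each K atom requires 1 electron, so n(e⁻) = 1 × 2.864 = 2.864 mol.
Q = n(e⁻)·F = 2.864 × 96500 = 276400 C.
t = Q/I = 276400 / 32.90 A = 8402 s.

8400 s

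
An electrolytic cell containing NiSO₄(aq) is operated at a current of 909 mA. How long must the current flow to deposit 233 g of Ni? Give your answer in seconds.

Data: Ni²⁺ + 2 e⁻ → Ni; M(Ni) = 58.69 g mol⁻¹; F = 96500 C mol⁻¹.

8.43 × 10⁵ s

n(Ni) = m/M = 233 / 58.69 = 3.970 mol.
Each Ni atom requires 2 electrons, so n(e⁻) = 2 × 3.970 = 7.940 mol.
Q = n(e⁻)·F = 7.940 × 96500 = 766200 C.
t = Q/I = 766200 / 0.9090 A = 842900 s.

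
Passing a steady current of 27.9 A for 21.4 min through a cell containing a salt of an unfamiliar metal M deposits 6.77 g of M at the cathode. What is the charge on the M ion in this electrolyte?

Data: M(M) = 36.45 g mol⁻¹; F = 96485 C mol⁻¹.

+2

Q = I·t = 27.90 A × 1284.0 s = 35820 C, so n(e⁻) = 35820/96485 = 0.3713 mol.
n(M) deposited = 6.77 / 36.45 = 0.1857 mol.
Electrons per atom = n(e⁻)/n(M) = 0.3713 / 0.1857 = 2.00 ≈ 2, so the ion is M²⁺.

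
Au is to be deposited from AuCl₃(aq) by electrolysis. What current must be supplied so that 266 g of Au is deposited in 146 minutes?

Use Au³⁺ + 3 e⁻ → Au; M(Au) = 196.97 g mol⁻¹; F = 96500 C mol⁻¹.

n(Au) = 266 / 196.97 = 1.350 mol.
n(e⁻) = 3 × 1.350 = 4.051 mol.
Q = n(e⁻)·F = 4.051 × 96500 = 391000 C.
I = Q/t = 391000 / 8760.0 s = 44.6 A.

44.6 A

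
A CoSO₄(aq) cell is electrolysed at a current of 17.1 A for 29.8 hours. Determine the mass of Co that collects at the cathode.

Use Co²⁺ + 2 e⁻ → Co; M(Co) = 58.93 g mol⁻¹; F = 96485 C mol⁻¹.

560 g

Q = I·t = 17.10 A × 107280 s = 1834000 C.
n(e⁻) = Q/F = 1834000 / 96485 = 19.01 mol.
Co²⁺ + 2 e⁻ → Co, so n(Co) = n(e⁻)/2 = 9.507 mol.
m = n·M = 9.507 × 58.93 = 560 g.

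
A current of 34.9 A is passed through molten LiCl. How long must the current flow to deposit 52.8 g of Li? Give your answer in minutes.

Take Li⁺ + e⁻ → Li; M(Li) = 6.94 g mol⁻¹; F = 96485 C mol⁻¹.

n(Li) = m/M = 52.8 / 6.94 = 7.608 mol.
Each Li atom requires 1 electron, so n(e⁻) = 1 × 7.608 = 7.608 mol.
Q = n(e⁻)·F = 7.608 × 96485 = 734100 C.
t = Q/I = 734100 / 34.90 A = 21030 s = 351 min.

351 min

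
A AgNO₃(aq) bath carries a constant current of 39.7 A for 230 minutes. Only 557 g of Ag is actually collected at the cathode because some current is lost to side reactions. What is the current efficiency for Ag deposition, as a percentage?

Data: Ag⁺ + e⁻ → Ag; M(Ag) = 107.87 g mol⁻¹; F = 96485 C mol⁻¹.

Q = I·t = 39.70 × 13800 = 547900 C; n(e⁻) = 547900/96485 = 5.678 mol.
Theoretical n(Ag) = n(e⁻)/1 = 5.678 mol, i.e. m_theo = 5.678 × 107.87 = 612.5 g.
Efficiency = m_actual / m_theo = 557 / 612.5 = 90.9 %.

90.9 %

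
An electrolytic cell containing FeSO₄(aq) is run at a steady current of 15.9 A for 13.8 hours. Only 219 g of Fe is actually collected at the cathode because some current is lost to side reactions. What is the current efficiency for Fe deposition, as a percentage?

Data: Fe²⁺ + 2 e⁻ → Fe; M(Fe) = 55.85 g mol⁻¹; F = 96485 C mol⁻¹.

Q = I·t = 15.90 × 49680 = 789900 C; n(e⁻) = 789900/96485 = 8.187 mol.
Theoretical n(Fe) = n(e⁻)/2 = 4.093 mol, i.e. m_theo = 4.093 × 55.85 = 228.6 g.
Efficiency = m_actual / m_theo = 219 / 228.6 = 95.8 %.

95.8 %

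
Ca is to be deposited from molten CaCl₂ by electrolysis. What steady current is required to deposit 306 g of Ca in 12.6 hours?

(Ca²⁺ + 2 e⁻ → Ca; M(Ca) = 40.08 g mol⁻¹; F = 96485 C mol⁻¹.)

n(Ca) = 306 / 40.08 = 7.635 mol.
n(e⁻) = 2 × 7.635 = 15.27 mol.
Q = n(e⁻)·F = 15.27 × 96485 = 1473000 C.
I = Q/t = 1473000 / 45360 s = 32.5 A.

32.5 A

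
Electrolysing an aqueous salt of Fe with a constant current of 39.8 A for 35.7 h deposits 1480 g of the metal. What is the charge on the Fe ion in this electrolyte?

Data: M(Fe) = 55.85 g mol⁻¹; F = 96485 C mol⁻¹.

Q = I·t = 39.80 A × 128520 s = 5115000 C, so n(e⁻) = 5115000/96485 = 53.01 mol.
n(Fe) deposited = 1480 / 55.85 = 26.50 mol.
Electrons per atom = n(e⁻)/n(Fe) = 53.01 / 26.50 = 2.00 ≈ 2, so the ion is Fe²⁺.

+2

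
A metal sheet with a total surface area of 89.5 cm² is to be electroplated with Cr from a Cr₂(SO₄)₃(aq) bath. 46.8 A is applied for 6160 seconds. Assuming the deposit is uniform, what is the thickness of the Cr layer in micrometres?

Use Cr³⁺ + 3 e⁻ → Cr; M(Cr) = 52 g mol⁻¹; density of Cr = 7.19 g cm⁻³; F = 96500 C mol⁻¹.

Q = I·t = 46.80 × 6160.0 = 288300 C; n(e⁻) = 2.987 mol.
n(Cr) = n(e⁻)/3 = 0.9958 mol, so m = 0.9958 × 52 = 51.78 g.
Volume = m/ρ = 51.78 / 7.19 = 7.202 cm³.
Thickness = V/A = 7.202 / 89.5 = 0.0805 cm = 805 μm.

805 μm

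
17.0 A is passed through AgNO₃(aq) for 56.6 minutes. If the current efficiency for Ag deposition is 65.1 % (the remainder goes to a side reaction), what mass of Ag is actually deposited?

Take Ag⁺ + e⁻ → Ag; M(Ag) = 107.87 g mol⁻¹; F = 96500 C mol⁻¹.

Q = I·t = 17.00 × 3396.0 = 57730 C.
n(e⁻) = 57730/96500 = 0.5983 mol; theoretically n(Ag) = 0.5983/1 = 0.5983 mol, m_theo = 64.53 g.
At 65.1 % efficiency, m_actual = 0.651 × 64.53 = 42.0 g.

42.0 g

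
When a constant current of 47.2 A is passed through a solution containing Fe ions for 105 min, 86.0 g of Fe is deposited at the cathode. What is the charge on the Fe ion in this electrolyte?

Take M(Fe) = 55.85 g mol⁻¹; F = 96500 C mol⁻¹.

Q = I·t = 47.20 A × 6300.0 s = 297400 C, so n(e⁻) = 297400/96500 = 3.081 mol.
n(Fe) deposited = 86.0 / 55.85 = 1.540 mol.
Electrons per atom = n(e⁻)/n(Fe) = 3.081 / 1.540 = 2.00 ≈ 2, so the ion is Fe²⁺.

+2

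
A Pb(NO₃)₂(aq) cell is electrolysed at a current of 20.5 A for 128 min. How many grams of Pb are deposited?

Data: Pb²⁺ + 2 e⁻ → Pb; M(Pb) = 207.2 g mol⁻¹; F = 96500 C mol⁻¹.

Q = I·t = 20.50 A × 7680.0 s = 157400 C.
n(e⁻) = Q/F = 157400 / 96500 = 1.632 mol.
Pb²⁺ + 2 e⁻ → Pb, so n(Pb) = n(e⁻)/2 = 0.8158 mol.
m = n·M = 0.8158 × 207.2 = 169 g.

169 g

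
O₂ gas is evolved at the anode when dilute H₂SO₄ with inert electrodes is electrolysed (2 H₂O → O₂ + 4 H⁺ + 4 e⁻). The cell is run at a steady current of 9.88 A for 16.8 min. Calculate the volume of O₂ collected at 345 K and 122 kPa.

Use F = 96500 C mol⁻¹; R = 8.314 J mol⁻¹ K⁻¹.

Q = I·t = 9.880 A × 1008.0 s = 9959 C.
n(e⁻) = Q/F = 9959 / 96500 = 0.1032 mol.
4 electrons are transferred per O₂ molecule, so n(O₂) = 0.1032 / 4 = 0.02580 mol.
V = nRT/P = (0.02580 × 8.314 × 345) / (122 × 10³ Pa) = 6.07 × 10⁻⁴ m³ = 0.607 L.

0.607 L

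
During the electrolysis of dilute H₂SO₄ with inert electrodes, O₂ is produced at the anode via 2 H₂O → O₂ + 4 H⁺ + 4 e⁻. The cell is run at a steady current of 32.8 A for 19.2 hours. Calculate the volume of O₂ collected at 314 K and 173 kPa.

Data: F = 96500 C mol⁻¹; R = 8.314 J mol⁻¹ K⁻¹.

Q = I·t = 32.80 A × 69120 s = 2267000 C.
n(e⁻) = Q/F = 2267000 / 96500 = 23.49 mol.
4 electrons are transferred per O₂ molecule, so n(O₂) = 23.49 / 4 = 5.873 mol.
V = nRT/P = (5.873 × 8.314 × 314) / (173 × 10³ Pa) = 0.0886 m³ = 88.6 L.

88.6 L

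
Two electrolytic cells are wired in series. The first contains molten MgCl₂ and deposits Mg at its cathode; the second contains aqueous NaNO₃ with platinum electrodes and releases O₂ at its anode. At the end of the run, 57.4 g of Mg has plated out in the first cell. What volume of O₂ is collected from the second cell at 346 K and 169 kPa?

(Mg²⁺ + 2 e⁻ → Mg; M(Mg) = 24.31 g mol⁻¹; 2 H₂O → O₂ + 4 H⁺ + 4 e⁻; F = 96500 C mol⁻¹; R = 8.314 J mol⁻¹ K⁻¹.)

n(Mg) = 57.4 / 24.31 = 2.361 mol, so n(e⁻) = 2 × 2.361 = 4.722 mol.
The cells are in series, so the same 4.722 mol of electrons passes through the second cell.
2 H₂O → O₂ + 4 H⁺ + 4 e⁻ — 4 mol e⁻ per mol O₂, so n(O₂) = 4.722/4 = 1.181 mol.
V = nRT/P = (1.181 × 8.314 × 346) / (169 × 10³) = 0.0201 m³ = 20.1 L.

20.1 L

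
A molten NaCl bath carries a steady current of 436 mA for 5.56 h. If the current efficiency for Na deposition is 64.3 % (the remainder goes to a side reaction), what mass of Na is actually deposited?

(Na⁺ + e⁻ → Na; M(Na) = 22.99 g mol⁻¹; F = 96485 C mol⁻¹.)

Q = I·t = 0.4360 × 20016 = 8727 C.
n(e⁻) = 8727/96485 = 0.09045 mol; theoretically n(Na) = 0.09045/1 = 0.09045 mol, m_theo = 2.079 g.
At 64.3 % efficiency, m_actual = 0.643 × 2.079 = 1.34 g.

1.34 g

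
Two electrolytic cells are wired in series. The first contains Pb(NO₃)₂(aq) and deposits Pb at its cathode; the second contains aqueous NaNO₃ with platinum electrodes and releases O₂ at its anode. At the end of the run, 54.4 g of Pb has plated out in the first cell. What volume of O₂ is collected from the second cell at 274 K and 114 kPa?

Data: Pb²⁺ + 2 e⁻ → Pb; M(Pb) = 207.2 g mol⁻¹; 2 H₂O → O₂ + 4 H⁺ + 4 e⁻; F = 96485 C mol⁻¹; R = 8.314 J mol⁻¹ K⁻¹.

n(Pb) = 54.4 / 207.2 = 0.2625 mol, so n(e⁻) = 2 × 0.2625 = 0.5251 mol.
The cells are in series, so the same 0.5251 mol of electrons passes through the second cell.
2 H₂O → O₂ + 4 H⁺ + 4 e⁻ — 4 mol e⁻ per mol O₂, so n(O₂) = 0.5251/4 = 0.1313 mol.
V = nRT/P = (0.1313 × 8.314 × 274) / (114 × 10³) = 0.00262 m³ = 2.62 L.

2.62 L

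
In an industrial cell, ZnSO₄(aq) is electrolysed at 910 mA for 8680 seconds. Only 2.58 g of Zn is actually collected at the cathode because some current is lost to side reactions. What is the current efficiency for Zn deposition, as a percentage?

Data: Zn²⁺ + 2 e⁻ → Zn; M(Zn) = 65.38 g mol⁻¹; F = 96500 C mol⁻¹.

96.4 %

Q = I·t = 0.9100 × 8680.0 = 7899 C; n(e⁻) = 7899/96500 = 0.08185 mol.
Theoretical n(Zn) = n(e⁻)/2 = 0.04093 mol, i.e. m_theo = 0.04093 × 65.38 = 2.676 g.
Efficiency = m_actual / m_theo = 2.58 / 2.676 = 96.4 %.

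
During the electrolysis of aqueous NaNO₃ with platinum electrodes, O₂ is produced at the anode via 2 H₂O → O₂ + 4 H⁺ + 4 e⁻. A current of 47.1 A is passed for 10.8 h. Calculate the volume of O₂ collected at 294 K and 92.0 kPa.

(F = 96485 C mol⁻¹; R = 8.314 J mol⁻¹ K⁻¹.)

Q = I·t = 47.10 A × 38880 s = 1831000 C.
n(e⁻) = Q/F = 1831000 / 96485 = 18.98 mol.
4 electrons are transferred per O₂ molecule, so n(O₂) = 18.98 / 4 = 4.745 mol.
V = nRT/P = (4.745 × 8.314 × 294) / (92.0 × 10³ Pa) = 0.126 m³ = 126 L.

126 L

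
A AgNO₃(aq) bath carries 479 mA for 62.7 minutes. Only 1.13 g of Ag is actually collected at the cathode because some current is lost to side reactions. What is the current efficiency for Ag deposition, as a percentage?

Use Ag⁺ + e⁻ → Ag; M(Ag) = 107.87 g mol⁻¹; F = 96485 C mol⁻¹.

56.1 %

Q = I·t = 0.4790 × 3762.0 = 1802 C; n(e⁻) = 1802/96485 = 0.01868 mol.
Theoretical n(Ag) = n(e⁻)/1 = 0.01868 mol, i.e. m_theo = 0.01868 × 107.87 = 2.015 g.
Efficiency = m_actual / m_theo = 1.13 / 2.015 = 56.1 %.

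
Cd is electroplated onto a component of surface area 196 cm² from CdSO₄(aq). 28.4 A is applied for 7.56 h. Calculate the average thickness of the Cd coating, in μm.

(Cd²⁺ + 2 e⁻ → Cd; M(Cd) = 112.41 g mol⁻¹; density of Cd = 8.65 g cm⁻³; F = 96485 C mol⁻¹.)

Q = I·t = 28.40 × 27216 = 772900 C; n(e⁻) = 8.011 mol.
n(Cd) = n(e⁻)/2 = 4.005 mol, so m = 4.005 × 112.41 = 450.3 g.
Volume = m/ρ = 450.3 / 8.65 = 52.05 cm³.
Thickness = V/A = 52.05 / 196 = 0.266 cm = 2660 μm.

2660 μm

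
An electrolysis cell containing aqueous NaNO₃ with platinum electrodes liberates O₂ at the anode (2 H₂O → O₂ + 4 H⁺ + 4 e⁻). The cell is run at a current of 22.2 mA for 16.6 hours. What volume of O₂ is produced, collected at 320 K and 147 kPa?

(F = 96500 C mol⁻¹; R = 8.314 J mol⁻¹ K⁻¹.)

Q = I·t = 0.02220 A × 59760 s = 1327 C.
n(e⁻) = Q/F = 1327 / 96500 = 0.01375 mol.
4 electrons are transferred per O₂ molecule, so n(O₂) = 0.01375 / 4 = 0.003437 mol.
V = nRT/P = (0.003437 × 8.314 × 320) / (147 × 10³ Pa) = 6.22 × 10⁻⁵ m³ = 0.0622 L.

0.0622 L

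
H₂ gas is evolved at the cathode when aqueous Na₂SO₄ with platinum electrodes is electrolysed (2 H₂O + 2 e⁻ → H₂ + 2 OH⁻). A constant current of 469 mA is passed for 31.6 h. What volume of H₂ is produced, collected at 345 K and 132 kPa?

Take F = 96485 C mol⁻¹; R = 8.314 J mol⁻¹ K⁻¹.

6.01 L

Q = I·t = 0.4690 A × 113760 s = 53350 C.
n(e⁻) = Q/F = 53350 / 96485 = 0.5530 mol.
2 electrons are transferred per H₂ molecule, so n(H₂) = 0.5530 / 2 = 0.2765 mol.
V = nRT/P = (0.2765 × 8.314 × 345) / (132 × 10³ Pa) = 0.00601 m³ = 6.01 L.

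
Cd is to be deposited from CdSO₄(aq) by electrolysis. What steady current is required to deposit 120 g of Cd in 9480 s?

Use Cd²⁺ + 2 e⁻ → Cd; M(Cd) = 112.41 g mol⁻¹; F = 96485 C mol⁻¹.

21.7 A

n(Cd) = 120 / 112.41 = 1.068 mol.
n(e⁻) = 2 × 1.068 = 2.135 mol.
Q = n(e⁻)·F = 2.135 × 96485 = 206000 C.
I = Q/t = 206000 / 9480.0 s = 21.7 A.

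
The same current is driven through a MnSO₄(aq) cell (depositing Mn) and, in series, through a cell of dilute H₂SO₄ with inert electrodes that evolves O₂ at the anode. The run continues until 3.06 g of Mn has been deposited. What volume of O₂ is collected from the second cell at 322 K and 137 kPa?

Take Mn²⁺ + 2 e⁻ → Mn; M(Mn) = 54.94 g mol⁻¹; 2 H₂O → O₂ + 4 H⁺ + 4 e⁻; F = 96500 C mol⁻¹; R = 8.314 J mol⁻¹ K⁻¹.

0.544 L

n(Mn) = 3.06 / 54.94 = 0.05570 mol, so n(e⁻) = 2 × 0.05570 = 0.1114 mol.
The cells are in series, so the same 0.1114 mol of electrons passes through the second cell.
2 H₂O → O₂ + 4 H⁺ + 4 e⁻ — 4 mol e⁻ per mol O₂, so n(O₂) = 0.1114/4 = 0.02785 mol.
V = nRT/P = (0.02785 × 8.314 × 322) / (137 × 10³) = 5.44 × 10⁻⁴ m³ = 0.544 L.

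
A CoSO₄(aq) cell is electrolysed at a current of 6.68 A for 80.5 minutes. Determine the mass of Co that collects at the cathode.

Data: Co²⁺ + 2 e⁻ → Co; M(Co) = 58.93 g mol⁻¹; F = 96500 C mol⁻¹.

Q = I·t = 6.680 A × 4830.0 s = 32260 C.
n(e⁻) = Q/F = 32260 / 96500 = 0.3343 mol.
Co²⁺ + 2 e⁻ → Co, so n(Co) = n(e⁻)/2 = 0.1672 mol.
m = n·M = 0.1672 × 58.93 = 9.85 g.

9.85 g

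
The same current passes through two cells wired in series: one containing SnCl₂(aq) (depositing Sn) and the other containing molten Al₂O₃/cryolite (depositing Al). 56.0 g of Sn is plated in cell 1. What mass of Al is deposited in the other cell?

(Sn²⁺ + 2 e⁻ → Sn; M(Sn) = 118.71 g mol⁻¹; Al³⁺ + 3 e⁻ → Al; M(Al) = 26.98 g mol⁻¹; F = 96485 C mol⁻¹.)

n(Sn) = 56.0 / 118.71 = 0.4717 mol.
Since Sn²⁺ + 2 e⁻ → Sn, n(e⁻) passed = 2 × 0.4717 = 0.9435 mol.
Cells in series carry the same charge, so the same 0.9435 mol of electrons passes through cell 2.
Al³⁺ + 3 e⁻ → Al, so n(Al) = 0.9435 / 3 = 0.3145 mol.
m(Al) = 0.3145 × 26.98 = 8.48 g.

8.48 g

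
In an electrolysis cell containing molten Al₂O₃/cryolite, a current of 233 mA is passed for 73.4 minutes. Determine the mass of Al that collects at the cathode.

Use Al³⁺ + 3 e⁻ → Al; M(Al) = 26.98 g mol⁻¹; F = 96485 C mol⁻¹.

0.0956 g

Q = I·t = 0.2330 A × 4404.0 s = 1026 C.
n(e⁻) = Q/F = 1026 / 96485 = 0.01064 mol.
Al³⁺ + 3 e⁻ → Al, so n(Al) = n(e⁻)/3 = 0.003545 mol.
m = n·M = 0.003545 × 26.98 = 0.0956 g.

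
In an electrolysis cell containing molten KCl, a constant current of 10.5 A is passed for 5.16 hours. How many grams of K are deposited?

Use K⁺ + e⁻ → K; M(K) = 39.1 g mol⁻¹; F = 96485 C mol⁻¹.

Q = I·t = 10.50 A × 18576 s = 195000 C.
n(e⁻) = Q/F = 195000 / 96485 = 2.022 mol.
K⁺ + e⁻ → K, so n(K) = n(e⁻)/1 = 2.022 mol.
m = n·M = 2.022 × 39.1 = 79.0 g.

79.0 g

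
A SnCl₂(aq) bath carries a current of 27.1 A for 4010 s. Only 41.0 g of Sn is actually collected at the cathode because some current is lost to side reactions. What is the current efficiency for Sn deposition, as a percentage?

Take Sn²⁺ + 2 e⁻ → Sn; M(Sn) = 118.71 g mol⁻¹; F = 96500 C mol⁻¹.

Q = I·t = 27.10 × 4010.0 = 108700 C; n(e⁻) = 108700/96500 = 1.126 mol.
Theoretical n(Sn) = n(e⁻)/2 = 0.5631 mol, i.e. m_theo = 0.5631 × 118.71 = 66.84 g.
Efficiency = m_actual / m_theo = 41.0 / 66.84 = 61.3 %.

61.3 %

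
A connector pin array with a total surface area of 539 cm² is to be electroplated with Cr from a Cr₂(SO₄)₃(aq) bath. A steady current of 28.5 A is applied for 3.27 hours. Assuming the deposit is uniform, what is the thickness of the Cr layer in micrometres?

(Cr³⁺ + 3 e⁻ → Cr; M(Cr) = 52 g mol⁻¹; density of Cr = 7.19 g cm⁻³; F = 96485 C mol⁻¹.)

156 μm

Q = I·t = 28.50 × 11772 = 335500 C; n(e⁻) = 3.477 mol.
n(Cr) = n(e⁻)/3 = 1.159 mol, so m = 1.159 × 52 = 60.27 g.
Volume = m/ρ = 60.27 / 7.19 = 8.383 cm³.
Thickness = V/A = 8.383 / 539 = 0.0156 cm = 156 μm.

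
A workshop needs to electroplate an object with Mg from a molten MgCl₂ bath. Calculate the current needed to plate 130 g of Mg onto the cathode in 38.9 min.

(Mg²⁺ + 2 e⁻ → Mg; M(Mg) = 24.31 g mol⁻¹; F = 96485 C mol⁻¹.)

n(Mg) = 130 / 24.31 = 5.348 mol.
n(e⁻) = 2 × 5.348 = 10.70 mol.
Q = n(e⁻)·F = 10.70 × 96485 = 1032000 C.
I = Q/t = 1032000 / 2334.0 s = 442 A.

442 A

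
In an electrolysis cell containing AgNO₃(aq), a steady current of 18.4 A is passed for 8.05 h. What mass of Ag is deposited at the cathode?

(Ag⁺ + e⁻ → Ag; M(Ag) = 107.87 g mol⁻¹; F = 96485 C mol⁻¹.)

596 g

Q = I·t = 18.40 A × 28980 s = 533200 C.
n(e⁻) = Q/F = 533200 / 96485 = 5.527 mol.
Ag⁺ + e⁻ → Ag, so n(Ag) = n(e⁻)/1 = 5.527 mol.
m = n·M = 5.527 × 107.87 = 596 g.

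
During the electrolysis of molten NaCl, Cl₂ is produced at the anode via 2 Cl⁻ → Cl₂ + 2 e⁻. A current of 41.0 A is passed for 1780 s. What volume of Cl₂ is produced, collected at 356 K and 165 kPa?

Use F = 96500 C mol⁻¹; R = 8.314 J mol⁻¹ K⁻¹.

6.78 L

Q = I·t = 41.00 A × 1780.0 s = 72980 C.
n(e⁻) = Q/F = 72980 / 96500 = 0.7563 mol.
2 electrons are transferred per Cl₂ molecule, so n(Cl₂) = 0.7563 / 2 = 0.3781 mol.
V = nRT/P = (0.3781 × 8.314 × 356) / (165 × 10³ Pa) = 0.00678 m³ = 6.78 L.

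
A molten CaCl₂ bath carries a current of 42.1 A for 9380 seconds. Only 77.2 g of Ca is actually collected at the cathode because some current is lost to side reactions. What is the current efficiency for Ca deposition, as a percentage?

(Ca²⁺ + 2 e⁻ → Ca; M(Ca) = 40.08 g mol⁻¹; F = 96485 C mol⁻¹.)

94.1 %

Q = I·t = 42.10 × 9380.0 = 394900 C; n(e⁻) = 394900/96485 = 4.093 mol.
Theoretical n(Ca) = n(e⁻)/2 = 2.046 mol, i.e. m_theo = 2.046 × 40.08 = 82.02 g.
Efficiency = m_actual / m_theo = 77.2 / 82.02 = 94.1 %.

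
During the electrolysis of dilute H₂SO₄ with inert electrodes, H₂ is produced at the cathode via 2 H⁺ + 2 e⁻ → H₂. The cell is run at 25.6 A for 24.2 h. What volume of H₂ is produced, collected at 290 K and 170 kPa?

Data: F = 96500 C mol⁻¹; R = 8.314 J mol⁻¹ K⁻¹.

164 L

Q = I·t = 25.60 A × 87120 s = 2230000 C.
n(e⁻) = Q/F = 2230000 / 96500 = 23.11 mol.
2 electrons are transferred per H₂ molecule, so n(H₂) = 23.11 / 2 = 11.56 mol.
V = nRT/P = (11.56 × 8.314 × 290) / (170 × 10³ Pa) = 0.164 m³ = 164 L.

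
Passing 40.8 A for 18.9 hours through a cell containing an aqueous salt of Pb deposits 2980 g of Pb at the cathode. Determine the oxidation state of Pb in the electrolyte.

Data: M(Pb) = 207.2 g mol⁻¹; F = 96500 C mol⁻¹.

+2

Q = I·t = 40.80 A × 68040 s = 2776000 C, so n(e⁻) = 2776000/96500 = 28.77 mol.
n(Pb) deposited = 2980 / 207.2 = 14.38 mol.
Electrons per atom = n(e⁻)/n(Pb) = 28.77 / 14.38 = 2.00 ≈ 2, so the ion is Pb²⁺.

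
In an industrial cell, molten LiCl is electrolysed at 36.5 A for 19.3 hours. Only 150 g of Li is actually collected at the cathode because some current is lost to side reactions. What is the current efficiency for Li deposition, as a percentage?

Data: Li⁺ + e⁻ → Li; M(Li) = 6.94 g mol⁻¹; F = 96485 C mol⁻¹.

82.2 %

Q = I·t = 36.50 × 69480 = 2536000 C; n(e⁻) = 2536000/96485 = 26.28 mol.
Theoretical n(Li) = n(e⁻)/1 = 26.28 mol, i.e. m_theo = 26.28 × 6.94 = 182.4 g.
Efficiency = m_actual / m_theo = 150 / 182.4 = 82.2 %.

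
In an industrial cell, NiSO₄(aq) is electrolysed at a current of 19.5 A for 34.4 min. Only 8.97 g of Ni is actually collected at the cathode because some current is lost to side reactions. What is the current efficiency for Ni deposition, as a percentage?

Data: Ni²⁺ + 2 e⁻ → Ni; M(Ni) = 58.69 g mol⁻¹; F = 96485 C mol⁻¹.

73.3 %

Q = I·t = 19.50 × 2064.0 = 40250 C; n(e⁻) = 40250/96485 = 0.4171 mol.
Theoretical n(Ni) = n(e⁻)/2 = 0.2086 mol, i.e. m_theo = 0.2086 × 58.69 = 12.24 g.
Efficiency = m_actual / m_theo = 8.97 / 12.24 = 73.3 %.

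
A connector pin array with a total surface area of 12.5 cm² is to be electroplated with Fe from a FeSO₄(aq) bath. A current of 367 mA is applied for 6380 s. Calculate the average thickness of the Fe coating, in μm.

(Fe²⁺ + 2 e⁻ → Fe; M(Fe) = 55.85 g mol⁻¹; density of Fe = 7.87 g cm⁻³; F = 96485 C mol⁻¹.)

68.9 μm

Q = I·t = 0.3670 × 6380.0 = 2341 C; n(e⁻) = 0.02427 mol.
n(Fe) = n(e⁻)/2 = 0.01213 mol, so m = 0.01213 × 55.85 = 0.6777 g.
Volume = m/ρ = 0.6777 / 7.87 = 0.08611 cm³.
Thickness = V/A = 0.08611 / 12.5 = 0.00689 cm = 68.9 μm.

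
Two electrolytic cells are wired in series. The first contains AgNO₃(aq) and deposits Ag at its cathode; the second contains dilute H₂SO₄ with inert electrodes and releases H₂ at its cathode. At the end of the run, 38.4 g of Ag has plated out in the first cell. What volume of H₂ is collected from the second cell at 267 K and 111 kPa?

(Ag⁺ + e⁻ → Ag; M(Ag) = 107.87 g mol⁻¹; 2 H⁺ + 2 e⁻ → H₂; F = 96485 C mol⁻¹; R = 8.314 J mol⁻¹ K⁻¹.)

3.56 L

n(Ag) = 38.4 / 107.87 = 0.3560 mol, so n(e⁻) = 1 × 0.3560 = 0.3560 mol.
The cells are in series, so the same 0.3560 mol of electrons passes through the second cell.
2 H⁺ + 2 e⁻ → H₂ — 2 mol e⁻ per mol H₂, so n(H₂) = 0.3560/2 = 0.1780 mol.
V = nRT/P = (0.1780 × 8.314 × 267) / (111 × 10³) = 0.00356 m³ = 3.56 L.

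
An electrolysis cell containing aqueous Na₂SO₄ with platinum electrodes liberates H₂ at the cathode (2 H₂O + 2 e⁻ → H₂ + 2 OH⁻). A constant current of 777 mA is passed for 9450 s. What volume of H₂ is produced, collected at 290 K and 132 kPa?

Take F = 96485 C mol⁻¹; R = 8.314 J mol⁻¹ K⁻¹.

Q = I·t = 0.7770 A × 9450.0 s = 7343 C.
n(e⁻) = Q/F = 7343 / 96485 = 0.07610 mol.
2 electrons are transferred per H₂ molecule, so n(H₂) = 0.07610 / 2 = 0.03805 mol.
V = nRT/P = (0.03805 × 8.314 × 290) / (132 × 10³ Pa) = 6.95 × 10⁻⁴ m³ = 0.695 L.

0.695 L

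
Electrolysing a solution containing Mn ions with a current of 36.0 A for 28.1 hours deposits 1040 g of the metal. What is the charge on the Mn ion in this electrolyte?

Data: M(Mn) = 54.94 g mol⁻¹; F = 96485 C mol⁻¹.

Q = I·t = 36.00 A × 101160 s = 3642000 C, so n(e⁻) = 3642000/96485 = 37.74 mol.
n(Mn) deposited = 1040 / 54.94 = 18.93 mol.
Electrons per atom = n(e⁻)/n(Mn) = 37.74 / 18.93 = 1.99 ≈ 2, so the ion is Mn²⁺.

+2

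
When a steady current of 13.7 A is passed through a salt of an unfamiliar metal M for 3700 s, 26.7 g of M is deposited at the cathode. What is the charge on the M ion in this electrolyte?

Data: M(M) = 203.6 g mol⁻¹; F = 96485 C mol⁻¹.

Q = I·t = 13.70 A × 3700.0 s = 50690 C, so n(e⁻) = 50690/96485 = 0.5254 mol.
n(M) deposited = 26.7 / 203.6 = 0.1311 mol.
Electrons per atom = n(e⁻)/n(M) = 0.5254 / 0.1311 = 4.01 ≈ 4, so the ion is M⁴⁺.

+4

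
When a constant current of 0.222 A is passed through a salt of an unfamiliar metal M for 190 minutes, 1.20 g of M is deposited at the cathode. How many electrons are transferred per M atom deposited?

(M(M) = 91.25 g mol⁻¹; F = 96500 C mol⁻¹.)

Q = I·t = 0.2220 A × 11400 s = 2531 C, so n(e⁻) = 2531/96500 = 0.02623 mol.
n(M) deposited = 1.20 / 91.25 = 0.01315 mol.
Electrons per atom = n(e⁻)/n(M) = 0.02623 / 0.01315 = 1.99 ≈ 2, so the ion is M²⁺.

2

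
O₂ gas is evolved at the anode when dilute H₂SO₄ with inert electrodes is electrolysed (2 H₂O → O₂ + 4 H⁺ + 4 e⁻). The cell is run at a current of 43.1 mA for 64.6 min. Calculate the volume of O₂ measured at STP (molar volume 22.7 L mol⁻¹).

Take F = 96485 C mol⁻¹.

0.00983 L

Q = I·t = 0.04310 A × 3876.0 s = 167.1 C.
n(e⁻) = Q/F = 167.1 / 96485 = 0.001731 mol.
4 electrons are transferred per O₂ molecule, so n(O₂) = 0.001731 / 4 = 0.0004329 mol.
V = n × V_m = 0.0004329 × 22.7 = 0.00983 L.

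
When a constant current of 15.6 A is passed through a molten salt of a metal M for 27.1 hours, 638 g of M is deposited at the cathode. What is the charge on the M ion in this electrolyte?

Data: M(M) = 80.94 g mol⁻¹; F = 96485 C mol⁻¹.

+2

Q = I·t = 15.60 A × 97560 s = 1522000 C, so n(e⁻) = 1522000/96485 = 15.77 mol.
n(M) deposited = 638 / 80.94 = 7.882 mol.
Electrons per atom = n(e⁻)/n(M) = 15.77 / 7.882 = 2.00 ≈ 2, so the ion is M²⁺.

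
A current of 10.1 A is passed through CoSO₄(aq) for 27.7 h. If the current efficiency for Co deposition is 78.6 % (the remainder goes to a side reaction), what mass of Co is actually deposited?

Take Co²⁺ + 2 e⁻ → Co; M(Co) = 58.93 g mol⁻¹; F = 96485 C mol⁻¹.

Q = I·t = 10.10 × 99720 = 1007000 C.
n(e⁻) = 1007000/96485 = 10.44 mol; theoretically n(Co) = 10.44/2 = 5.219 mol, m_theo = 307.6 g.
At 78.6 % efficiency, m_actual = 0.786 × 307.6 = 242 g.

242 g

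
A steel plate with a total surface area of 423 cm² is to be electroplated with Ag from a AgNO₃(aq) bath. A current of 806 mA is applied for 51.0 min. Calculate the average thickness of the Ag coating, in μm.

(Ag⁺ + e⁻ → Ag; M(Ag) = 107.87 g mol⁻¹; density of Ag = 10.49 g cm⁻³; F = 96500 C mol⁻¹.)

Q = I·t = 0.8060 × 3060.0 = 2466 C; n(e⁻) = 0.02556 mol.
n(Ag) = n(e⁻)/1 = 0.02556 mol, so m = 0.02556 × 107.87 = 2.757 g.
Volume = m/ρ = 2.757 / 10.49 = 0.2628 cm³.
Thickness = V/A = 0.2628 / 423 = 6.21 × 10⁻⁴ cm = 6.21 μm.

6.21 μm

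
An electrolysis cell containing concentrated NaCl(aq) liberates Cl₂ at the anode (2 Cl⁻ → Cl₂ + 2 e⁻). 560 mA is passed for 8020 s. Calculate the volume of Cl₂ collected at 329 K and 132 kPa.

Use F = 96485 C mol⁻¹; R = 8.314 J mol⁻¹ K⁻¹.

0.482 L

Q = I·t = 0.5600 A × 8020.0 s = 4491 C.
n(e⁻) = Q/F = 4491 / 96485 = 0.04655 mol.
2 electrons are transferred per Cl₂ molecule, so n(Cl₂) = 0.04655 / 2 = 0.02327 mol.
V = nRT/P = (0.02327 × 8.314 × 329) / (132 × 10³ Pa) = 4.82 × 10⁻⁴ m³ = 0.482 L.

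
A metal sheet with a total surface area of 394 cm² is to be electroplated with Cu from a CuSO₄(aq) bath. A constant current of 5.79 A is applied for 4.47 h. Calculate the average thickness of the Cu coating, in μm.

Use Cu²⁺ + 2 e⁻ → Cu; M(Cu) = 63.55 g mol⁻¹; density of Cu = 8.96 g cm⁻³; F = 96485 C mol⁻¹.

Q = I·t = 5.790 × 16092 = 93170 C; n(e⁻) = 0.9657 mol.
n(Cu) = n(e⁻)/2 = 0.4828 mol, so m = 0.4828 × 63.55 = 30.68 g.
Volume = m/ρ = 30.68 / 8.96 = 3.425 cm³.
Thickness = V/A = 3.425 / 394 = 0.00869 cm = 86.9 μm.

86.9 μm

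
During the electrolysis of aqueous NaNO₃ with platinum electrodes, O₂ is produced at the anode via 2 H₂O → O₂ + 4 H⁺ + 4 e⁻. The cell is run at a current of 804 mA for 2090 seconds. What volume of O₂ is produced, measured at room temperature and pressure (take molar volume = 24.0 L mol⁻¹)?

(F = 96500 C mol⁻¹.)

Q = I·t = 0.8040 A × 2090.0 s = 1680 C.
n(e⁻) = Q/F = 1680 / 96500 = 0.01741 mol.
4 electrons are transferred per O₂ molecule, so n(O₂) = 0.01741 / 4 = 0.004353 mol.
V = n × V_m = 0.004353 × 24.0 = 0.104 L.

0.104 L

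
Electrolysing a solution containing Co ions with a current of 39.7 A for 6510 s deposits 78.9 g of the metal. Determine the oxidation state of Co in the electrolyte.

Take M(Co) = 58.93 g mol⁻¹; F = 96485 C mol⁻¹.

+2

Q = I·t = 39.70 A × 6510.0 s = 258400 C, so n(e⁻) = 258400/96485 = 2.679 mol.
n(Co) deposited = 78.9 / 58.93 = 1.339 mol.
Electrons per atom = n(e⁻)/n(Co) = 2.679 / 1.339 = 2.00 ≈ 2, so the ion is Co²⁺.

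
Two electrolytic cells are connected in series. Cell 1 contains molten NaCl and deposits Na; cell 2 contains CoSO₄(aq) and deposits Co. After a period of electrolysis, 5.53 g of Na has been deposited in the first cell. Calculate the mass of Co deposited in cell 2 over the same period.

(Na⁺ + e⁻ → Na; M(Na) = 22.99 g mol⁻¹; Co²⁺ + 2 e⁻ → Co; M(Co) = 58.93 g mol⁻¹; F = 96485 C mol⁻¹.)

7.09 g

n(Na) = 5.53 / 22.99 = 0.2405 mol.
Since Na⁺ + e⁻ → Na, n(e⁻) passed = 1 × 0.2405 = 0.2405 mol.
Cells in series carry the same charge, so the same 0.2405 mol of electrons passes through cell 2.
Co²⁺ + 2 e⁻ → Co, so n(Co) = 0.2405 / 2 = 0.1203 mol.
m(Co) = 0.1203 × 58.93 = 7.09 g.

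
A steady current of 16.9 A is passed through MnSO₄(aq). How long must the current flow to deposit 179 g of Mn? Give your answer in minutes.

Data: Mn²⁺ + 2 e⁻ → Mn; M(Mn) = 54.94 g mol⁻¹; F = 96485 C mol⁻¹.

n(Mn) = m/M = 179 / 54.94 = 3.258 mol.
Each Mn atom requires 2 electrons, so n(e⁻) = 2 × 3.258 = 6.516 mol.
Q = n(e⁻)·F = 6.516 × 96485 = 628700 C.
t = Q/I = 628700 / 16.90 A = 37200 s = 620 min.

620 min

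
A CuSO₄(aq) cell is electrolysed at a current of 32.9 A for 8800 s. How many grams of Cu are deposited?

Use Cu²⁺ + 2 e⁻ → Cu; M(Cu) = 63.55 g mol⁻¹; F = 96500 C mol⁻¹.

95.3 g

Q = I·t = 32.90 A × 8800.0 s = 289500 C.
n(e⁻) = Q/F = 289500 / 96500 = 3.000 mol.
Cu²⁺ + 2 e⁻ → Cu, so n(Cu) = n(e⁻)/2 = 1.500 mol.
m = n·M = 1.500 × 63.55 = 95.3 g.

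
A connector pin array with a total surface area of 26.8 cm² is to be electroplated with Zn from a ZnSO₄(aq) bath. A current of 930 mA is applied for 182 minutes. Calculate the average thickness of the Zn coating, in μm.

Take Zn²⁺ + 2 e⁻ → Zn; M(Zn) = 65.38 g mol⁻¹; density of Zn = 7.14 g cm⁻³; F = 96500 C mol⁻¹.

Q = I·t = 0.9300 × 10920 = 10160 C; n(e⁻) = 0.1052 mol.
n(Zn) = n(e⁻)/2 = 0.05262 mol, so m = 0.05262 × 65.38 = 3.440 g.
Volume = m/ρ = 3.440 / 7.14 = 0.4818 cm³.
Thickness = V/A = 0.4818 / 26.8 = 0.0180 cm = 180 μm.

180 μm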